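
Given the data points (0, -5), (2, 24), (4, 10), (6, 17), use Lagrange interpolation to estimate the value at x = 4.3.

Lagrange interpolation formula:
P(x) = Σ yᵢ × Lᵢ(x)
where Lᵢ(x) = Π_{j≠i} (x - xⱼ)/(xᵢ - xⱼ)

L_0(4.3) = (4.3 - 2)/(0 - 2) × (4.3 - 4)/(0 - 4) × (4.3 - 6)/(0 - 6) = 0.024437
L_1(4.3) = (4.3 - 0)/(2 - 0) × (4.3 - 4)/(2 - 4) × (4.3 - 6)/(2 - 6) = -0.137062
L_2(4.3) = (4.3 - 0)/(4 - 0) × (4.3 - 2)/(4 - 2) × (4.3 - 6)/(4 - 6) = 1.050812
L_3(4.3) = (4.3 - 0)/(6 - 0) × (4.3 - 2)/(6 - 2) × (4.3 - 4)/(6 - 4) = 0.061812

P(4.3) = (-5)×L_0(4.3) + 24×L_1(4.3) + 10×L_2(4.3) + 17×L_3(4.3)
P(4.3) = 8.147250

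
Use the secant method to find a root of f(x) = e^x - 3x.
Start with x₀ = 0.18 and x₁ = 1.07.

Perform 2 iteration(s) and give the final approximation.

f(x) = e^x - 3x
x₀ = 0.18, x₁ = 1.07

Secant formula: x_{n+1} = x_n - f(x_n)(x_n - x_{n-1})/(f(x_n) - f(x_{n-1}))

Iteration 1:
  f(0.180000) = 0.657217
  f(1.070000) = -0.294621
  x_2 = 1.070000 - (-0.294621)×(1.070000 - 0.180000)/(-0.294621 - 0.657217)
       = 0.794520
Iteration 2:
  f(1.070000) = -0.294621
  f(0.794520) = -0.170182
  x_3 = 0.794520 - (-0.170182)×(0.794520 - 1.070000)/(-0.170182 - (-0.294621))
       = 0.417775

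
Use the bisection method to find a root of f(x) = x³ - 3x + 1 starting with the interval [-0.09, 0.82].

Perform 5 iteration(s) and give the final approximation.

f(x) = x³ - 3x + 1
Initial interval: [-0.09, 0.82]

Iteration 1:
  c_1 = (-0.090000 + 0.820000)/2 = 0.365000
  f(c_1) = f(0.365000) = -0.046373
  f(a) × f(c) < 0, new interval: [-0.090000, 0.365000]
Iteration 2:
  c_2 = (-0.090000 + 0.365000)/2 = 0.137500
  f(c_2) = f(0.137500) = 0.590100
  f(a) × f(c) ≥ 0, new interval: [0.137500, 0.365000]
Iteration 3:
  c_3 = (0.137500 + 0.365000)/2 = 0.251250
  f(c_3) = f(0.251250) = 0.262111
  f(a) × f(c) ≥ 0, new interval: [0.251250, 0.365000]
Iteration 4:
  c_4 = (0.251250 + 0.365000)/2 = 0.308125
  f(c_4) = f(0.308125) = 0.104879
  f(a) × f(c) ≥ 0, new interval: [0.308125, 0.365000]
Iteration 5:
  c_5 = (0.308125 + 0.365000)/2 = 0.336562
  f(c_5) = f(0.336562) = 0.028436
  f(a) × f(c) ≥ 0, new interval: [0.336562, 0.365000]

After 5 iteration(s), the approximation is c_5 = 0.336562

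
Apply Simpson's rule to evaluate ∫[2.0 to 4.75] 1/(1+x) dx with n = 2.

f(x) = 1/(1+x)
a = 2.0, b = 4.75, n = 2
h = (b - a)/n = 1.375000

Simpson's rule: (h/3)[f(x₀) + 4f(x₁) + 2f(x₂) + ... + f(xₙ)]

x_0 = 2.0000, f(x_0) = 0.333333, coefficient = 1
x_1 = 3.3750, f(x_1) = 0.228571, coefficient = 4
x_2 = 4.7500, f(x_2) = 0.173913, coefficient = 1

I ≈ (1.375000/3) × 1.421532 = 0.651536
Exact value: 0.650588
Error: 0.000948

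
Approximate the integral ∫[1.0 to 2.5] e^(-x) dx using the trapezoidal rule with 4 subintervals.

f(x) = e^(-x)
a = 1.0, b = 2.5, n = 4
h = (b - a)/n = 0.375000

Trapezoidal rule: (h/2)[f(x₀) + 2f(x₁) + 2f(x₂) + ... + f(xₙ)]

x_0 = 1.0000, f(x_0) = 0.367879, coefficient = 1
x_1 = 1.3750, f(x_1) = 0.252840, coefficient = 2
x_2 = 1.7500, f(x_2) = 0.173774, coefficient = 2
x_3 = 2.1250, f(x_3) = 0.119433, coefficient = 2
x_4 = 2.5000, f(x_4) = 0.082085, coefficient = 1

I ≈ (0.375000/2) × 1.542057 = 0.289136
Exact value: 0.285794
Error: 0.003341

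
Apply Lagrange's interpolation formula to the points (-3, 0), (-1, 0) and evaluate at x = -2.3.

Lagrange interpolation formula:
P(x) = Σ yᵢ × Lᵢ(x)
where Lᵢ(x) = Π_{j≠i} (x - xⱼ)/(xᵢ - xⱼ)

L_0(-2.3) = (-2.3 - (-1))/(-3 - (-1)) = 0.650000
L_1(-2.3) = (-2.3 - (-3))/(-1 - (-3)) = 0.350000

P(-2.3) = 0×L_0(-2.3) + 0×L_1(-2.3)
P(-2.3) = 0.000000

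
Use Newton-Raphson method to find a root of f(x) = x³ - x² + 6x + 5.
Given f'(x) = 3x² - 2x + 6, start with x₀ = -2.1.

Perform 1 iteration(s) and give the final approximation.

f(x) = x³ - x² + 6x + 5
f'(x) = 3x² - 2x + 6
x₀ = -2.1

Newton-Raphson formula: x_{n+1} = x_n - f(x_n)/f'(x_n)

Iteration 1:
  f(-2.100000) = -21.271000
  f'(-2.100000) = 23.430000
  x_1 = -2.100000 - (-21.271000)/23.430000 = -1.192147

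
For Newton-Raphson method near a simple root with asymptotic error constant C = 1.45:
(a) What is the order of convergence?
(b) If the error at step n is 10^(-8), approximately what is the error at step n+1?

(a) Newton-Raphson has quadratic (order 2) convergence near simple roots.
    This means |e_{n+1}| ≈ C|e_n|².

(b) With |e_n| = 10^(-8) and C = 1.45:
    |e_{n+1}| ≈ 1.45 × (10^(-8))² = 1.45 × 10^(-16)

(a) 2 (quadratic); (b) |e_{n+1}| ≈ 1.450e-16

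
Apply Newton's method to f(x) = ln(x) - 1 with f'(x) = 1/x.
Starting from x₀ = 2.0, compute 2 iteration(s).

f(x) = ln(x) - 1
f'(x) = 1/x
x₀ = 2.0

Newton-Raphson formula: x_{n+1} = x_n - f(x_n)/f'(x_n)

Iteration 1:
  f(2.000000) = -0.306853
  f'(2.000000) = 0.500000
  x_1 = 2.000000 - (-0.306853)/0.500000 = 2.613706
Iteration 2:
  f(2.613706) = -0.039231
  f'(2.613706) = 0.382599
  x_2 = 2.613706 - (-0.039231)/0.382599 = 2.716244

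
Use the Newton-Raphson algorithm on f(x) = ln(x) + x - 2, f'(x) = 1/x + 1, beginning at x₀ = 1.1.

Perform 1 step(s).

f(x) = ln(x) + x - 2
f'(x) = 1/x + 1
x₀ = 1.1

Newton-Raphson formula: x_{n+1} = x_n - f(x_n)/f'(x_n)

Iteration 1:
  f(1.100000) = -0.804690
  f'(1.100000) = 1.909091
  x_1 = 1.100000 - (-0.804690)/1.909091 = 1.521504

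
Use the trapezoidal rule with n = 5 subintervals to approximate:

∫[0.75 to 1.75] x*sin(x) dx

f(x) = x*sin(x)
a = 0.75, b = 1.75, n = 5
h = (b - a)/n = 0.200000

Trapezoidal rule: (h/2)[f(x₀) + 2f(x₁) + 2f(x₂) + ... + f(xₙ)]

x_0 = 0.7500, f(x_0) = 0.511229, coefficient = 1
x_1 = 0.9500, f(x_1) = 0.772745, coefficient = 2
x_2 = 1.1500, f(x_2) = 1.049679, coefficient = 2
x_3 = 1.3500, f(x_3) = 1.317227, coefficient = 2
x_4 = 1.5500, f(x_4) = 1.549665, coefficient = 2
x_5 = 1.7500, f(x_5) = 1.721975, coefficient = 1

I ≈ (0.200000/2) × 11.611834 = 1.161183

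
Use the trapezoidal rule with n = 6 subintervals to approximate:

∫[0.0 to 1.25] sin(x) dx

f(x) = sin(x)
a = 0.0, b = 1.25, n = 6
h = (b - a)/n = 0.208333

Trapezoidal rule: (h/2)[f(x₀) + 2f(x₁) + 2f(x₂) + ... + f(xₙ)]

x_0 = 0.0000, f(x_0) = 0.000000, coefficient = 1
x_1 = 0.2083, f(x_1) = 0.206830, coefficient = 2
x_2 = 0.4167, f(x_2) = 0.404715, coefficient = 2
x_3 = 0.6250, f(x_3) = 0.585097, coefficient = 2
x_4 = 0.8333, f(x_4) = 0.740177, coefficient = 2
x_5 = 1.0417, f(x_5) = 0.863247, coefficient = 2
x_6 = 1.2500, f(x_6) = 0.948985, coefficient = 1

I ≈ (0.208333/2) × 6.549115 = 0.682199
Exact value: 0.684678
Error: 0.002478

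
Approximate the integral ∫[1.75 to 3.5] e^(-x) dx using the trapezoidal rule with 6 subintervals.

f(x) = e^(-x)
a = 1.75, b = 3.5, n = 6
h = (b - a)/n = 0.291667

Trapezoidal rule: (h/2)[f(x₀) + 2f(x₁) + 2f(x₂) + ... + f(xₙ)]

x_0 = 1.7500, f(x_0) = 0.173774, coefficient = 1
x_1 = 2.0417, f(x_1) = 0.129812, coefficient = 2
x_2 = 2.3333, f(x_2) = 0.096972, coefficient = 2
x_3 = 2.6250, f(x_3) = 0.072440, coefficient = 2
x_4 = 2.9167, f(x_4) = 0.054114, coefficient = 2
x_5 = 3.2083, f(x_5) = 0.040424, coefficient = 2
x_6 = 3.5000, f(x_6) = 0.030197, coefficient = 1

I ≈ (0.291667/2) × 0.991495 = 0.144593
Exact value: 0.143577
Error: 0.001016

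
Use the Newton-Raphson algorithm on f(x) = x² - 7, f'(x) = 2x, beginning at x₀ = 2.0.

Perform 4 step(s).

f(x) = x² - 7
f'(x) = 2x
x₀ = 2.0

Newton-Raphson formula: x_{n+1} = x_n - f(x_n)/f'(x_n)

Iteration 1:
  f(2.000000) = -3.000000
  f'(2.000000) = 4.000000
  x_1 = 2.000000 - (-3.000000)/4.000000 = 2.750000
Iteration 2:
  f(2.750000) = 0.562500
  f'(2.750000) = 5.500000
  x_2 = 2.750000 - 0.562500/5.500000 = 2.647727
Iteration 3:
  f(2.647727) = 0.010460
  f'(2.647727) = 5.295455
  x_3 = 2.647727 - 0.010460/5.295455 = 2.645752
Iteration 4:
  f(2.645752) = 0.000004
  f'(2.645752) = 5.291504
  x_4 = 2.645752 - 0.000004/5.291504 = 2.645751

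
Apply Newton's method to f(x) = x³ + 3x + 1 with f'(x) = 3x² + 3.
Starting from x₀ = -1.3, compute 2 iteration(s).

f(x) = x³ + 3x + 1
f'(x) = 3x² + 3
x₀ = -1.3

Newton-Raphson formula: x_{n+1} = x_n - f(x_n)/f'(x_n)

Iteration 1:
  f(-1.300000) = -5.097000
  f'(-1.300000) = 8.070000
  x_1 = -1.300000 - (-5.097000)/8.070000 = -0.668401
Iteration 2:
  f(-0.668401) = -1.303820
  f'(-0.668401) = 4.340282
  x_2 = -0.668401 - (-1.303820)/4.340282 = -0.368002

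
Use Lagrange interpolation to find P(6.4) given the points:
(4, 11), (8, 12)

Lagrange interpolation formula:
P(x) = Σ yᵢ × Lᵢ(x)
where Lᵢ(x) = Π_{j≠i} (x - xⱼ)/(xᵢ - xⱼ)

L_0(6.4) = (6.4 - 8)/(4 - 8) = 0.400000
L_1(6.4) = (6.4 - 4)/(8 - 4) = 0.600000

P(6.4) = 11×L_0(6.4) + 12×L_1(6.4)
P(6.4) = 11.600000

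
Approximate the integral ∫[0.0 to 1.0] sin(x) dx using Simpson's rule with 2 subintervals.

f(x) = sin(x)
a = 0.0, b = 1.0, n = 2
h = (b - a)/n = 0.500000

Simpson's rule: (h/3)[f(x₀) + 4f(x₁) + 2f(x₂) + ... + f(xₙ)]

x_0 = 0.0000, f(x_0) = 0.000000, coefficient = 1
x_1 = 0.5000, f(x_1) = 0.479426, coefficient = 4
x_2 = 1.0000, f(x_2) = 0.841471, coefficient = 1

I ≈ (0.500000/3) × 2.759173 = 0.459862
Exact value: 0.459698
Error: 0.000164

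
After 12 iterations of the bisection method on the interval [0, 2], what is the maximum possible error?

Bisection error bound: |error| ≤ (b-a)/2^n
|error| ≤ (2 - 0)/2^12 = 2/2^12
|error| ≤ 0.0004882812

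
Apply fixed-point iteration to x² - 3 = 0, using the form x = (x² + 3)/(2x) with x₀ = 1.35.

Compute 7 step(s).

Equation: x² - 3 = 0
Fixed-point form: x = (x² + 3)/(2x)
x₀ = 1.35

x_1 = g(1.350000) = 1.786111
x_2 = g(1.786111) = 1.732869
x_3 = g(1.732869) = 1.732051
x_4 = g(1.732051) = 1.732051
x_5 = g(1.732051) = 1.732051
x_6 = g(1.732051) = 1.732051
x_7 = g(1.732051) = 1.732051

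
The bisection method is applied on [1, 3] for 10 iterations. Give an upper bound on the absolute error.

Bisection error bound: |error| ≤ (b-a)/2^n
|error| ≤ (3 - 1)/2^10 = 2/2^10
|error| ≤ 0.0019531250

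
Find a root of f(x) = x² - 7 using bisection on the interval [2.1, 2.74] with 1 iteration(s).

f(x) = x² - 7
Initial interval: [2.1, 2.74]

Iteration 1:
  c_1 = (2.100000 + 2.740000)/2 = 2.420000
  f(c_1) = f(2.420000) = -1.143600
  f(a) × f(c) ≥ 0, new interval: [2.420000, 2.740000]

After 1 iteration(s), the approximation is c_1 = 2.420000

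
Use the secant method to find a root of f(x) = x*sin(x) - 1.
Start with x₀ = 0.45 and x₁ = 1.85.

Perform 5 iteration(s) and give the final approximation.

f(x) = x*sin(x) - 1
x₀ = 0.45, x₁ = 1.85

Secant formula: x_{n+1} = x_n - f(x_n)(x_n - x_{n-1})/(f(x_n) - f(x_{n-1}))

Iteration 1:
  f(0.450000) = -0.804266
  f(1.850000) = 0.778359
  x_2 = 1.850000 - 0.778359×(1.850000 - 0.450000)/(0.778359 - (-0.804266))
       = 1.161458
Iteration 2:
  f(1.850000) = 0.778359
  f(1.161458) = 0.065504
  x_3 = 1.161458 - 0.065504×(1.161458 - 1.850000)/(0.065504 - 0.778359)
       = 1.098189
Iteration 3:
  f(1.161458) = 0.065504
  f(1.098189) = -0.022190
  x_4 = 1.098189 - (-0.022190)×(1.098189 - 1.161458)/(-0.022190 - 0.065504)
       = 1.114198
Iteration 4:
  f(1.098189) = -0.022190
  f(1.114198) = 0.000057
  x_5 = 1.114198 - 0.000057×(1.114198 - 1.098189)/(0.000057 - (-0.022190))
       = 1.114157
Iteration 5:
  f(1.114198) = 0.000057
  f(1.114157) = 0.000000
  x_6 = 1.114157 - 0.000000×(1.114157 - 1.114198)/(0.000000 - 0.000057)
       = 1.114157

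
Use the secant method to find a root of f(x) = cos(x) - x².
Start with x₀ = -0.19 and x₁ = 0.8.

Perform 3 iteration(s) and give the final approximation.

f(x) = cos(x) - x²
x₀ = -0.19, x₁ = 0.8

Secant formula: x_{n+1} = x_n - f(x_n)(x_n - x_{n-1})/(f(x_n) - f(x_{n-1}))

Iteration 1:
  f(-0.190000) = 0.945904
  f(0.800000) = 0.056707
  x_2 = 0.800000 - 0.056707×(0.800000 - (-0.190000))/(0.056707 - 0.945904)
       = 0.863135
Iteration 2:
  f(0.800000) = 0.056707
  f(0.863135) = -0.094944
  x_3 = 0.863135 - (-0.094944)×(0.863135 - 0.800000)/(-0.094944 - 0.056707)
       = 0.823608
Iteration 3:
  f(0.863135) = -0.094944
  f(0.823608) = 0.001248
  x_4 = 0.823608 - 0.001248×(0.823608 - 0.863135)/(0.001248 - (-0.094944))
       = 0.824121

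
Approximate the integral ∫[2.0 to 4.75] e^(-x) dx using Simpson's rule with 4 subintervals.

f(x) = e^(-x)
a = 2.0, b = 4.75, n = 4
h = (b - a)/n = 0.687500

Simpson's rule: (h/3)[f(x₀) + 4f(x₁) + 2f(x₂) + ... + f(xₙ)]

x_0 = 2.0000, f(x_0) = 0.135335, coefficient = 1
x_1 = 2.6875, f(x_1) = 0.068051, coefficient = 4
x_2 = 3.3750, f(x_2) = 0.034218, coefficient = 2
x_3 = 4.0625, f(x_3) = 0.017206, coefficient = 4
x_4 = 4.7500, f(x_4) = 0.008652, coefficient = 1

I ≈ (0.687500/3) × 0.553450 = 0.126832
Exact value: 0.126684
Error: 0.000149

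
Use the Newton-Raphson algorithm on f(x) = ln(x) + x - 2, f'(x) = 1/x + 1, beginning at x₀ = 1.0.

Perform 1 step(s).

f(x) = ln(x) + x - 2
f'(x) = 1/x + 1
x₀ = 1.0

Newton-Raphson formula: x_{n+1} = x_n - f(x_n)/f'(x_n)

Iteration 1:
  f(1.000000) = -1.000000
  f'(1.000000) = 2.000000
  x_1 = 1.000000 - (-1.000000)/2.000000 = 1.500000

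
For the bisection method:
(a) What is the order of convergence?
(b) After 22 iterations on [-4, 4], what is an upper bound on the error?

(a) Bisection has linear (order 1) convergence; the error is halved each step.

(b) Error bound = (b-a)/2^n = (4 - (-4))/2^{22}
    = 8/2^{22}

(a) 1 (linear); (b) error ≤ 1.91e-06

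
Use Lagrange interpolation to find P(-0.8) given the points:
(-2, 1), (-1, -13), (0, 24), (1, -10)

Lagrange interpolation formula:
P(x) = Σ yᵢ × Lᵢ(x)
where Lᵢ(x) = Π_{j≠i} (x - xⱼ)/(xᵢ - xⱼ)

L_0(-0.8) = (-0.8 - (-1))/(-2 - (-1)) × (-0.8 - 0)/(-2 - 0) × (-0.8 - 1)/(-2 - 1) = -0.048000
L_1(-0.8) = (-0.8 - (-2))/(-1 - (-2)) × (-0.8 - 0)/(-1 - 0) × (-0.8 - 1)/(-1 - 1) = 0.864000
L_2(-0.8) = (-0.8 - (-2))/(0 - (-2)) × (-0.8 - (-1))/(0 - (-1)) × (-0.8 - 1)/(0 - 1) = 0.216000
L_3(-0.8) = (-0.8 - (-2))/(1 - (-2)) × (-0.8 - (-1))/(1 - (-1)) × (-0.8 - 0)/(1 - 0) = -0.032000

P(-0.8) = 1×L_0(-0.8) + (-13)×L_1(-0.8) + 24×L_2(-0.8) + (-10)×L_3(-0.8)
P(-0.8) = -5.776000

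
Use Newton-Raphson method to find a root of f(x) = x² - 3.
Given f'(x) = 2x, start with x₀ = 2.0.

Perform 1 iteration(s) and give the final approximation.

f(x) = x² - 3
f'(x) = 2x
x₀ = 2.0

Newton-Raphson formula: x_{n+1} = x_n - f(x_n)/f'(x_n)

Iteration 1:
  f(2.000000) = 1.000000
  f'(2.000000) = 4.000000
  x_1 = 2.000000 - 1.000000/4.000000 = 1.750000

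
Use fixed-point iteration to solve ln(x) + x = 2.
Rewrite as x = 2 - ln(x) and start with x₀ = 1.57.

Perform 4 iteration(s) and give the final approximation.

Equation: ln(x) + x = 2
Fixed-point form: x = 2 - ln(x)
x₀ = 1.57

x_1 = g(1.570000) = 1.548924
x_2 = g(1.548924) = 1.562439
x_3 = g(1.562439) = 1.553752
x_4 = g(1.553752) = 1.559327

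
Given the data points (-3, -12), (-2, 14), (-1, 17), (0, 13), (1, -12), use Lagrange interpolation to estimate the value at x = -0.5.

Lagrange interpolation formula:
P(x) = Σ yᵢ × Lᵢ(x)
where Lᵢ(x) = Π_{j≠i} (x - xⱼ)/(xᵢ - xⱼ)

L_0(-0.5) = (-0.5 - (-2))/(-3 - (-2)) × (-0.5 - (-1))/(-3 - (-1)) × (-0.5 - 0)/(-3 - 0) × (-0.5 - 1)/(-3 - 1) = 0.023438
L_1(-0.5) = (-0.5 - (-3))/(-2 - (-3)) × (-0.5 - (-1))/(-2 - (-1)) × (-0.5 - 0)/(-2 - 0) × (-0.5 - 1)/(-2 - 1) = -0.156250
L_2(-0.5) = (-0.5 - (-3))/(-1 - (-3)) × (-0.5 - (-2))/(-1 - (-2)) × (-0.5 - 0)/(-1 - 0) × (-0.5 - 1)/(-1 - 1) = 0.703125
L_3(-0.5) = (-0.5 - (-3))/(0 - (-3)) × (-0.5 - (-2))/(0 - (-2)) × (-0.5 - (-1))/(0 - (-1)) × (-0.5 - 1)/(0 - 1) = 0.468750
L_4(-0.5) = (-0.5 - (-3))/(1 - (-3)) × (-0.5 - (-2))/(1 - (-2)) × (-0.5 - (-1))/(1 - (-1)) × (-0.5 - 0)/(1 - 0) = -0.039062

P(-0.5) = (-12)×L_0(-0.5) + 14×L_1(-0.5) + 17×L_2(-0.5) + 13×L_3(-0.5) + (-12)×L_4(-0.5)
P(-0.5) = 16.046875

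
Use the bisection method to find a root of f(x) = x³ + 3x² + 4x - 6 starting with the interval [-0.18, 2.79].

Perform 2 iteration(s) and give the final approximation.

f(x) = x³ + 3x² + 4x - 6
Initial interval: [-0.18, 2.79]

Iteration 1:
  c_1 = (-0.180000 + 2.790000)/2 = 1.305000
  f(c_1) = f(1.305000) = 6.551523
  f(a) × f(c) < 0, new interval: [-0.180000, 1.305000]
Iteration 2:
  c_2 = (-0.180000 + 1.305000)/2 = 0.562500
  f(c_2) = f(0.562500) = -2.622803
  f(a) × f(c) ≥ 0, new interval: [0.562500, 1.305000]

After 2 iteration(s), the approximation is c_2 = 0.562500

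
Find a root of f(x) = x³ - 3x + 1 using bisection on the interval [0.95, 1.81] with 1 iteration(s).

f(x) = x³ - 3x + 1
Initial interval: [0.95, 1.81]

Iteration 1:
  c_1 = (0.950000 + 1.810000)/2 = 1.380000
  f(c_1) = f(1.380000) = -0.511928
  f(a) × f(c) ≥ 0, new interval: [1.380000, 1.810000]

After 1 iteration(s), the approximation is c_1 = 1.380000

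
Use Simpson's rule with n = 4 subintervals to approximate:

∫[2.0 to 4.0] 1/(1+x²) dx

f(x) = 1/(1+x²)
a = 2.0, b = 4.0, n = 4
h = (b - a)/n = 0.500000

Simpson's rule: (h/3)[f(x₀) + 4f(x₁) + 2f(x₂) + ... + f(xₙ)]

x_0 = 2.0000, f(x_0) = 0.200000, coefficient = 1
x_1 = 2.5000, f(x_1) = 0.137931, coefficient = 4
x_2 = 3.0000, f(x_2) = 0.100000, coefficient = 2
x_3 = 3.5000, f(x_3) = 0.075472, coefficient = 4
x_4 = 4.0000, f(x_4) = 0.058824, coefficient = 1

I ≈ (0.500000/3) × 1.312434 = 0.218739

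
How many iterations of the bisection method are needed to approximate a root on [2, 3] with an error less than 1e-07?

We need (b-a)/2^n ≤ 1e-07
(3 - 2)/2^n ≤ 1e-07
1/2^n ≤ 1e-07
2^n ≥ 10000000
n ≥ log₂(10000000) = 23.25
n ≥ 24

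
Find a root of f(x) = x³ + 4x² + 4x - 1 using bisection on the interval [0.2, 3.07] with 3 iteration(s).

f(x) = x³ + 4x² + 4x - 1
Initial interval: [0.2, 3.07]

Iteration 1:
  c_1 = (0.200000 + 3.070000)/2 = 1.635000
  f(c_1) = f(1.635000) = 20.603623
  f(a) × f(c) < 0, new interval: [0.200000, 1.635000]
Iteration 2:
  c_2 = (0.200000 + 1.635000)/2 = 0.917500
  f(c_2) = f(0.917500) = 6.809582
  f(a) × f(c) < 0, new interval: [0.200000, 0.917500]
Iteration 3:
  c_3 = (0.200000 + 0.917500)/2 = 0.558750
  f(c_3) = f(0.558750) = 2.658249
  f(a) × f(c) < 0, new interval: [0.200000, 0.558750]

After 3 iteration(s), the approximation is c_3 = 0.558750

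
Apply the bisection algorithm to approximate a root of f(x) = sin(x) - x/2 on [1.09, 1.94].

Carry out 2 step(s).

f(x) = sin(x) - x/2
Initial interval: [1.09, 1.94]

Iteration 1:
  c_1 = (1.090000 + 1.940000)/2 = 1.515000
  f(c_1) = f(1.515000) = 0.240944
  f(a) × f(c) ≥ 0, new interval: [1.515000, 1.940000]
Iteration 2:
  c_2 = (1.515000 + 1.940000)/2 = 1.727500
  f(c_2) = f(1.727500) = 0.123997
  f(a) × f(c) ≥ 0, new interval: [1.727500, 1.940000]

After 2 iteration(s), the approximation is c_2 = 1.727500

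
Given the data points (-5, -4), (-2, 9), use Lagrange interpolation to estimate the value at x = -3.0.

Lagrange interpolation formula:
P(x) = Σ yᵢ × Lᵢ(x)
where Lᵢ(x) = Π_{j≠i} (x - xⱼ)/(xᵢ - xⱼ)

L_0(-3.0) = (-3.0 - (-2))/(-5 - (-2)) = 0.333333
L_1(-3.0) = (-3.0 - (-5))/(-2 - (-5)) = 0.666667

P(-3.0) = (-4)×L_0(-3.0) + 9×L_1(-3.0)
P(-3.0) = 4.666667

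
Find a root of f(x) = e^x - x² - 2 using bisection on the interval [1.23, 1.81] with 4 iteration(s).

f(x) = e^x - x² - 2
Initial interval: [1.23, 1.81]

Iteration 1:
  c_1 = (1.230000 + 1.810000)/2 = 1.520000
  f(c_1) = f(1.520000) = 0.261825
  f(a) × f(c) < 0, new interval: [1.230000, 1.520000]
Iteration 2:
  c_2 = (1.230000 + 1.520000)/2 = 1.375000
  f(c_2) = f(1.375000) = 0.064452
  f(a) × f(c) < 0, new interval: [1.230000, 1.375000]
Iteration 3:
  c_3 = (1.230000 + 1.375000)/2 = 1.302500
  f(c_3) = f(1.302500) = -0.018025
  f(a) × f(c) ≥ 0, new interval: [1.302500, 1.375000]
Iteration 4:
  c_4 = (1.302500 + 1.375000)/2 = 1.338750
  f(c_4) = f(1.338750) = 0.022021
  f(a) × f(c) < 0, new interval: [1.302500, 1.338750]

After 4 iteration(s), the approximation is c_4 = 1.338750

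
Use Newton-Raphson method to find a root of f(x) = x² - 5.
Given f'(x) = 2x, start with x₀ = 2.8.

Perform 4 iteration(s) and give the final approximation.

f(x) = x² - 5
f'(x) = 2x
x₀ = 2.8

Newton-Raphson formula: x_{n+1} = x_n - f(x_n)/f'(x_n)

Iteration 1:
  f(2.800000) = 2.840000
  f'(2.800000) = 5.600000
  x_1 = 2.800000 - 2.840000/5.600000 = 2.292857
Iteration 2:
  f(2.292857) = 0.257194
  f'(2.292857) = 4.585714
  x_2 = 2.292857 - 0.257194/4.585714 = 2.236771
Iteration 3:
  f(2.236771) = 0.003146
  f'(2.236771) = 4.473543
  x_3 = 2.236771 - 0.003146/4.473543 = 2.236068
Iteration 4:
  f(2.236068) = 0.000000
  f'(2.236068) = 4.472136
  x_4 = 2.236068 - 0.000000/4.472136 = 2.236068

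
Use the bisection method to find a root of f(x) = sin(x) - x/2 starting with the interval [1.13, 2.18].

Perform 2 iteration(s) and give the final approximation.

f(x) = sin(x) - x/2
Initial interval: [1.13, 2.18]

Iteration 1:
  c_1 = (1.130000 + 2.180000)/2 = 1.655000
  f(c_1) = f(1.655000) = 0.168957
  f(a) × f(c) ≥ 0, new interval: [1.655000, 2.180000]
Iteration 2:
  c_2 = (1.655000 + 2.180000)/2 = 1.917500
  f(c_2) = f(1.917500) = -0.018252
  f(a) × f(c) < 0, new interval: [1.655000, 1.917500]

After 2 iteration(s), the approximation is c_2 = 1.917500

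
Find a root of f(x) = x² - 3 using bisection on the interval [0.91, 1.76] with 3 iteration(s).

f(x) = x² - 3
Initial interval: [0.91, 1.76]

Iteration 1:
  c_1 = (0.910000 + 1.760000)/2 = 1.335000
  f(c_1) = f(1.335000) = -1.217775
  f(a) × f(c) ≥ 0, new interval: [1.335000, 1.760000]
Iteration 2:
  c_2 = (1.335000 + 1.760000)/2 = 1.547500
  f(c_2) = f(1.547500) = -0.605244
  f(a) × f(c) ≥ 0, new interval: [1.547500, 1.760000]
Iteration 3:
  c_3 = (1.547500 + 1.760000)/2 = 1.653750
  f(c_3) = f(1.653750) = -0.265111
  f(a) × f(c) ≥ 0, new interval: [1.653750, 1.760000]

After 3 iteration(s), the approximation is c_3 = 1.653750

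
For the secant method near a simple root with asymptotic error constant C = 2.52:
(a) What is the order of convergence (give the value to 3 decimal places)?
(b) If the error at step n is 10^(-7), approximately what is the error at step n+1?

(a) Secant method has superlinear convergence with order φ = (1+√5)/2 ≈ 1.618.
    This means |e_{n+1}| ≈ C|e_n|^1.618.

(b) With |e_n| = 10^(-7) and C = 2.52:
    |e_{n+1}| ≈ 2.52 × (10^(-7))^1.618 = 2.52 × 10^(-11.33)

(a) ≈ 1.618 (golden ratio); (b) |e_{n+1}| ≈ 1.189e-11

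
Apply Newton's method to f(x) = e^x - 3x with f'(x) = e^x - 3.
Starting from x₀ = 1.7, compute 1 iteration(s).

f(x) = e^x - 3x
f'(x) = e^x - 3
x₀ = 1.7

Newton-Raphson formula: x_{n+1} = x_n - f(x_n)/f'(x_n)

Iteration 1:
  f(1.700000) = 0.373947
  f'(1.700000) = 2.473947
  x_1 = 1.700000 - 0.373947/2.473947 = 1.548846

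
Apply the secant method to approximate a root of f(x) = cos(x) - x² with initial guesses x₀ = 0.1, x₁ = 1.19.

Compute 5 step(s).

f(x) = cos(x) - x²
x₀ = 0.1, x₁ = 1.19

Secant formula: x_{n+1} = x_n - f(x_n)(x_n - x_{n-1})/(f(x_n) - f(x_{n-1}))

Iteration 1:
  f(0.100000) = 0.985004
  f(1.190000) = -1.044440
  x_2 = 1.190000 - (-1.044440)×(1.190000 - 0.100000)/(-1.044440 - 0.985004)
       = 0.629039
Iteration 2:
  f(1.190000) = -1.044440
  f(0.629039) = 0.412904
  x_3 = 0.629039 - 0.412904×(0.629039 - 1.190000)/(0.412904 - (-1.044440))
       = 0.787974
Iteration 3:
  f(0.629039) = 0.412904
  f(0.787974) = 0.084381
  x_4 = 0.787974 - 0.084381×(0.787974 - 0.629039)/(0.084381 - 0.412904)
       = 0.828796
Iteration 4:
  f(0.787974) = 0.084381
  f(0.828796) = -0.011139
  x_5 = 0.828796 - (-0.011139)×(0.828796 - 0.787974)/(-0.011139 - 0.084381)
       = 0.824035
Iteration 5:
  f(0.828796) = -0.011139
  f(0.824035) = 0.000231
  x_6 = 0.824035 - 0.000231×(0.824035 - 0.828796)/(0.000231 - (-0.011139))
       = 0.824132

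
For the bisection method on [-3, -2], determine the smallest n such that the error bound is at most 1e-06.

We need (b-a)/2^n ≤ 1e-06
(-2 - (-3))/2^n ≤ 1e-06
1/2^n ≤ 1e-06
2^n ≥ 1000000
n ≥ log₂(1000000) = 19.93
n ≥ 20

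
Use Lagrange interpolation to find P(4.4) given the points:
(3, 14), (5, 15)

Lagrange interpolation formula:
P(x) = Σ yᵢ × Lᵢ(x)
where Lᵢ(x) = Π_{j≠i} (x - xⱼ)/(xᵢ - xⱼ)

L_0(4.4) = (4.4 - 5)/(3 - 5) = 0.300000
L_1(4.4) = (4.4 - 3)/(5 - 3) = 0.700000

P(4.4) = 14×L_0(4.4) + 15×L_1(4.4)
P(4.4) = 14.700000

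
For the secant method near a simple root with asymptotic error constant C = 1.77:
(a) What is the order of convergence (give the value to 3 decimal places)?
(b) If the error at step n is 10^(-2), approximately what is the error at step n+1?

(a) Secant method has superlinear convergence with order φ = (1+√5)/2 ≈ 1.618.
    This means |e_{n+1}| ≈ C|e_n|^1.618.

(b) With |e_n| = 10^(-2) and C = 1.77:
    |e_{n+1}| ≈ 1.77 × (10^(-2))^1.618 = 1.77 × 10^(-3.24)

(a) ≈ 1.618 (golden ratio); (b) |e_{n+1}| ≈ 1.028e-03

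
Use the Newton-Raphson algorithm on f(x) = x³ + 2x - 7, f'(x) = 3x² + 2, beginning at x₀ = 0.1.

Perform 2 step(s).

f(x) = x³ + 2x - 7
f'(x) = 3x² + 2
x₀ = 0.1

Newton-Raphson formula: x_{n+1} = x_n - f(x_n)/f'(x_n)

Iteration 1:
  f(0.100000) = -6.799000
  f'(0.100000) = 2.030000
  x_1 = 0.100000 - (-6.799000)/2.030000 = 3.449261
Iteration 2:
  f(3.449261) = 40.935768
  f'(3.449261) = 37.692206
  x_2 = 3.449261 - 40.935768/37.692206 = 2.363207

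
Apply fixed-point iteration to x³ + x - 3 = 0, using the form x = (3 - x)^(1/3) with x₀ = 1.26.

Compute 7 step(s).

Equation: x³ + x - 3 = 0
Fixed-point form: x = (3 - x)^(1/3)
x₀ = 1.26

x_1 = g(1.260000) = 1.202771
x_2 = g(1.202771) = 1.215816
x_3 = g(1.215816) = 1.212867
x_4 = g(1.212867) = 1.213535
x_5 = g(1.213535) = 1.213384
x_6 = g(1.213384) = 1.213418
x_7 = g(1.213418) = 1.213410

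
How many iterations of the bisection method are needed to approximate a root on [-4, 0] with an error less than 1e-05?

We need (b-a)/2^n ≤ 1e-05
(0 - (-4))/2^n ≤ 1e-05
4/2^n ≤ 1e-05
2^n ≥ 400000
n ≥ log₂(400000) = 18.61
n ≥ 19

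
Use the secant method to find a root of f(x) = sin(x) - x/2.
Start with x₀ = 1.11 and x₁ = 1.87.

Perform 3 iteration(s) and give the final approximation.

f(x) = sin(x) - x/2
x₀ = 1.11, x₁ = 1.87

Secant formula: x_{n+1} = x_n - f(x_n)(x_n - x_{n-1})/(f(x_n) - f(x_{n-1}))

Iteration 1:
  f(1.110000) = 0.340699
  f(1.870000) = 0.020572
  x_2 = 1.870000 - 0.020572×(1.870000 - 1.110000)/(0.020572 - 0.340699)
       = 1.918838
Iteration 2:
  f(1.870000) = 0.020572
  f(1.918838) = -0.019377
  x_3 = 1.918838 - (-0.019377)×(1.918838 - 1.870000)/(-0.019377 - 0.020572)
       = 1.895149
Iteration 3:
  f(1.918838) = -0.019377
  f(1.895149) = 0.000282
  x_4 = 1.895149 - 0.000282×(1.895149 - 1.918838)/(0.000282 - (-0.019377))
       = 1.895490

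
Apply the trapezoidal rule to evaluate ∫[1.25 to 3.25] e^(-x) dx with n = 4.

f(x) = e^(-x)
a = 1.25, b = 3.25, n = 4
h = (b - a)/n = 0.500000

Trapezoidal rule: (h/2)[f(x₀) + 2f(x₁) + 2f(x₂) + ... + f(xₙ)]

x_0 = 1.2500, f(x_0) = 0.286505, coefficient = 1
x_1 = 1.7500, f(x_1) = 0.173774, coefficient = 2
x_2 = 2.2500, f(x_2) = 0.105399, coefficient = 2
x_3 = 2.7500, f(x_3) = 0.063928, coefficient = 2
x_4 = 3.2500, f(x_4) = 0.038774, coefficient = 1

I ≈ (0.500000/2) × 1.011481 = 0.252870
Exact value: 0.247731
Error: 0.005140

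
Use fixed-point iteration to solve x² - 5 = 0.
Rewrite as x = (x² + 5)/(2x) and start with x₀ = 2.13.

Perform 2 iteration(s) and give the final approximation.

Equation: x² - 5 = 0
Fixed-point form: x = (x² + 5)/(2x)
x₀ = 2.13

x_1 = g(2.130000) = 2.238709
x_2 = g(2.238709) = 2.236070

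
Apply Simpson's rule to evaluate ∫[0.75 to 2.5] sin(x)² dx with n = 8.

f(x) = sin(x)²
a = 0.75, b = 2.5, n = 8
h = (b - a)/n = 0.218750

Simpson's rule: (h/3)[f(x₀) + 4f(x₁) + 2f(x₂) + ... + f(xₙ)]

x_0 = 0.7500, f(x_0) = 0.464631, coefficient = 1
x_1 = 0.9688, f(x_1) = 0.679270, coefficient = 4
x_2 = 1.1875, f(x_2) = 0.860139, coefficient = 2
x_3 = 1.4062, f(x_3) = 0.973168, coefficient = 4
x_4 = 1.6250, f(x_4) = 0.997065, coefficient = 2
x_5 = 1.8438, f(x_5) = 0.927328, coefficient = 4
x_6 = 2.0625, f(x_6) = 0.777095, coefficient = 2
x_7 = 2.2812, f(x_7) = 0.574664, coefficient = 4
x_8 = 2.5000, f(x_8) = 0.358169, coefficient = 1

I ≈ (0.218750/3) × 18.709120 = 1.364207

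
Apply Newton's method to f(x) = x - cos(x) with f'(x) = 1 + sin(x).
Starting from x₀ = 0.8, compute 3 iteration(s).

f(x) = x - cos(x)
f'(x) = 1 + sin(x)
x₀ = 0.8

Newton-Raphson formula: x_{n+1} = x_n - f(x_n)/f'(x_n)

Iteration 1:
  f(0.800000) = 0.103293
  f'(0.800000) = 1.717356
  x_1 = 0.800000 - 0.103293/1.717356 = 0.739853
Iteration 2:
  f(0.739853) = 0.001286
  f'(0.739853) = 1.674180
  x_2 = 0.739853 - 0.001286/1.674180 = 0.739085
Iteration 3:
  f(0.739085) = 0.000000
  f'(0.739085) = 1.673612
  x_3 = 0.739085 - 0.000000/1.673612 = 0.739085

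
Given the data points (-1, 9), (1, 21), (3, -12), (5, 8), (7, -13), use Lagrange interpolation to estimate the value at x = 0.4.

Lagrange interpolation formula:
P(x) = Σ yᵢ × Lᵢ(x)
where Lᵢ(x) = Π_{j≠i} (x - xⱼ)/(xᵢ - xⱼ)

L_0(0.4) = (0.4 - 1)/(-1 - 1) × (0.4 - 3)/(-1 - 3) × (0.4 - 5)/(-1 - 5) × (0.4 - 7)/(-1 - 7) = 0.123337
L_1(0.4) = (0.4 - (-1))/(1 - (-1)) × (0.4 - 3)/(1 - 3) × (0.4 - 5)/(1 - 5) × (0.4 - 7)/(1 - 7) = 1.151150
L_2(0.4) = (0.4 - (-1))/(3 - (-1)) × (0.4 - 1)/(3 - 1) × (0.4 - 5)/(3 - 5) × (0.4 - 7)/(3 - 7) = -0.398475
L_3(0.4) = (0.4 - (-1))/(5 - (-1)) × (0.4 - 1)/(5 - 1) × (0.4 - 3)/(5 - 3) × (0.4 - 7)/(5 - 7) = 0.150150
L_4(0.4) = (0.4 - (-1))/(7 - (-1)) × (0.4 - 1)/(7 - 1) × (0.4 - 3)/(7 - 3) × (0.4 - 5)/(7 - 5) = -0.026162

P(0.4) = 9×L_0(0.4) + 21×L_1(0.4) + (-12)×L_2(0.4) + 8×L_3(0.4) + (-13)×L_4(0.4)
P(0.4) = 31.607200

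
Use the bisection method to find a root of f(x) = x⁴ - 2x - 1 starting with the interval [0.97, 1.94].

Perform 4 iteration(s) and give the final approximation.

f(x) = x⁴ - 2x - 1
Initial interval: [0.97, 1.94]

Iteration 1:
  c_1 = (0.970000 + 1.940000)/2 = 1.455000
  f(c_1) = f(1.455000) = 0.571795
  f(a) × f(c) < 0, new interval: [0.970000, 1.455000]
Iteration 2:
  c_2 = (0.970000 + 1.455000)/2 = 1.212500
  f(c_2) = f(1.212500) = -1.263641
  f(a) × f(c) ≥ 0, new interval: [1.212500, 1.455000]
Iteration 3:
  c_3 = (1.212500 + 1.455000)/2 = 1.333750
  f(c_3) = f(1.333750) = -0.503054
  f(a) × f(c) ≥ 0, new interval: [1.333750, 1.455000]
Iteration 4:
  c_4 = (1.333750 + 1.455000)/2 = 1.394375
  f(c_4) = f(1.394375) = -0.008519
  f(a) × f(c) ≥ 0, new interval: [1.394375, 1.455000]

After 4 iteration(s), the approximation is c_4 = 1.394375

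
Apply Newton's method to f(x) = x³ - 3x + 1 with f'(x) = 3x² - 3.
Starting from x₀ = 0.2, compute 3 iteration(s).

f(x) = x³ - 3x + 1
f'(x) = 3x² - 3
x₀ = 0.2

Newton-Raphson formula: x_{n+1} = x_n - f(x_n)/f'(x_n)

Iteration 1:
  f(0.200000) = 0.408000
  f'(0.200000) = -2.880000
  x_1 = 0.200000 - 0.408000/(-2.880000) = 0.341667
Iteration 2:
  f(0.341667) = 0.014885
  f'(0.341667) = -2.649792
  x_2 = 0.341667 - 0.014885/(-2.649792) = 0.347284
Iteration 3:
  f(0.347284) = 0.000033
  f'(0.347284) = -2.638181
  x_3 = 0.347284 - 0.000033/(-2.638181) = 0.347296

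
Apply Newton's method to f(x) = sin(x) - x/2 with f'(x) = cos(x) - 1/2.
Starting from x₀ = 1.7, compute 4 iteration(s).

f(x) = sin(x) - x/2
f'(x) = cos(x) - 1/2
x₀ = 1.7

Newton-Raphson formula: x_{n+1} = x_n - f(x_n)/f'(x_n)

Iteration 1:
  f(1.700000) = 0.141665
  f'(1.700000) = -0.628844
  x_1 = 1.700000 - 0.141665/(-0.628844) = 1.925278
Iteration 2:
  f(1.925278) = -0.024812
  f'(1.925278) = -0.847104
  x_2 = 1.925278 - (-0.024812)/(-0.847104) = 1.895987
Iteration 3:
  f(1.895987) = -0.000404
  f'(1.895987) = -0.819490
  x_3 = 1.895987 - (-0.000404)/(-0.819490) = 1.895494
Iteration 4:
  f(1.895494) = 0.000000
  f'(1.895494) = -0.819023
  x_4 = 1.895494 - 0.000000/(-0.819023) = 1.895494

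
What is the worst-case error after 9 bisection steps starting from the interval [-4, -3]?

Bisection error bound: |error| ≤ (b-a)/2^n
|error| ≤ (-3 - (-4))/2^9 = 1/2^9
|error| ≤ 0.0019531250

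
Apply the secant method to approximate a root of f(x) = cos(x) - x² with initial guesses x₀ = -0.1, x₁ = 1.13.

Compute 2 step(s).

f(x) = cos(x) - x²
x₀ = -0.1, x₁ = 1.13

Secant formula: x_{n+1} = x_n - f(x_n)(x_n - x_{n-1})/(f(x_n) - f(x_{n-1}))

Iteration 1:
  f(-0.100000) = 0.985004
  f(1.130000) = -0.850240
  x_2 = 1.130000 - (-0.850240)×(1.130000 - (-0.100000))/(-0.850240 - 0.985004)
       = 0.560160
Iteration 2:
  f(1.130000) = -0.850240
  f(0.560160) = 0.533391
  x_3 = 0.560160 - 0.533391×(0.560160 - 1.130000)/(0.533391 - (-0.850240))
       = 0.779834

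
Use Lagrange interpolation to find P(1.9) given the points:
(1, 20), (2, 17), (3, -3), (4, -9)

Lagrange interpolation formula:
P(x) = Σ yᵢ × Lᵢ(x)
where Lᵢ(x) = Π_{j≠i} (x - xⱼ)/(xᵢ - xⱼ)

L_0(1.9) = (1.9 - 2)/(1 - 2) × (1.9 - 3)/(1 - 3) × (1.9 - 4)/(1 - 4) = 0.038500
L_1(1.9) = (1.9 - 1)/(2 - 1) × (1.9 - 3)/(2 - 3) × (1.9 - 4)/(2 - 4) = 1.039500
L_2(1.9) = (1.9 - 1)/(3 - 1) × (1.9 - 2)/(3 - 2) × (1.9 - 4)/(3 - 4) = -0.094500
L_3(1.9) = (1.9 - 1)/(4 - 1) × (1.9 - 2)/(4 - 2) × (1.9 - 3)/(4 - 3) = 0.016500

P(1.9) = 20×L_0(1.9) + 17×L_1(1.9) + (-3)×L_2(1.9) + (-9)×L_3(1.9)
P(1.9) = 18.576500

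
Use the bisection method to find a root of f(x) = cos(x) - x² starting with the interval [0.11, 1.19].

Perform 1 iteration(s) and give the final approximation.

f(x) = cos(x) - x²
Initial interval: [0.11, 1.19]

Iteration 1:
  c_1 = (0.110000 + 1.190000)/2 = 0.650000
  f(c_1) = f(0.650000) = 0.373584
  f(a) × f(c) ≥ 0, new interval: [0.650000, 1.190000]

After 1 iteration(s), the approximation is c_1 = 0.650000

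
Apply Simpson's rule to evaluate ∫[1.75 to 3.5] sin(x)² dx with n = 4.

f(x) = sin(x)²
a = 1.75, b = 3.5, n = 4
h = (b - a)/n = 0.437500

Simpson's rule: (h/3)[f(x₀) + 4f(x₁) + 2f(x₂) + ... + f(xₙ)]

x_0 = 1.7500, f(x_0) = 0.968228, coefficient = 1
x_1 = 2.1875, f(x_1) = 0.665512, coefficient = 4
x_2 = 2.6250, f(x_2) = 0.243957, coefficient = 2
x_3 = 3.0625, f(x_3) = 0.006243, coefficient = 4
x_4 = 3.5000, f(x_4) = 0.123049, coefficient = 1

I ≈ (0.437500/3) × 4.266211 = 0.622156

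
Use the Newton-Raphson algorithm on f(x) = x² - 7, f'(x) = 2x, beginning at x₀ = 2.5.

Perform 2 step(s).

f(x) = x² - 7
f'(x) = 2x
x₀ = 2.5

Newton-Raphson formula: x_{n+1} = x_n - f(x_n)/f'(x_n)

Iteration 1:
  f(2.500000) = -0.750000
  f'(2.500000) = 5.000000
  x_1 = 2.500000 - (-0.750000)/5.000000 = 2.650000
Iteration 2:
  f(2.650000) = 0.022500
  f'(2.650000) = 5.300000
  x_2 = 2.650000 - 0.022500/5.300000 = 2.645755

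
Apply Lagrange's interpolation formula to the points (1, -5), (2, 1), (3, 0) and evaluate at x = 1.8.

Lagrange interpolation formula:
P(x) = Σ yᵢ × Lᵢ(x)
where Lᵢ(x) = Π_{j≠i} (x - xⱼ)/(xᵢ - xⱼ)

L_0(1.8) = (1.8 - 2)/(1 - 2) × (1.8 - 3)/(1 - 3) = 0.120000
L_1(1.8) = (1.8 - 1)/(2 - 1) × (1.8 - 3)/(2 - 3) = 0.960000
L_2(1.8) = (1.8 - 1)/(3 - 1) × (1.8 - 2)/(3 - 2) = -0.080000

P(1.8) = (-5)×L_0(1.8) + 1×L_1(1.8) + 0×L_2(1.8)
P(1.8) = 0.360000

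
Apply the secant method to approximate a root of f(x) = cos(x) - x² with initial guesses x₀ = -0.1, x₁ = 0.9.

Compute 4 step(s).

f(x) = cos(x) - x²
x₀ = -0.1, x₁ = 0.9

Secant formula: x_{n+1} = x_n - f(x_n)(x_n - x_{n-1})/(f(x_n) - f(x_{n-1}))

Iteration 1:
  f(-0.100000) = 0.985004
  f(0.900000) = -0.188390
  x_2 = 0.900000 - (-0.188390)×(0.900000 - (-0.100000))/(-0.188390 - 0.985004)
       = 0.739449
Iteration 2:
  f(0.900000) = -0.188390
  f(0.739449) = 0.192056
  x_3 = 0.739449 - 0.192056×(0.739449 - 0.900000)/(0.192056 - (-0.188390))
       = 0.820498
Iteration 3:
  f(0.739449) = 0.192056
  f(0.820498) = 0.008640
  x_4 = 0.820498 - 0.008640×(0.820498 - 0.739449)/(0.008640 - 0.192056)
       = 0.824316
Iteration 4:
  f(0.820498) = 0.008640
  f(0.824316) = -0.000437
  x_5 = 0.824316 - (-0.000437)×(0.824316 - 0.820498)/(-0.000437 - 0.008640)
       = 0.824132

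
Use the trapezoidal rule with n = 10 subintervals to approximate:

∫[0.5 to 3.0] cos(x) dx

f(x) = cos(x)
a = 0.5, b = 3.0, n = 10
h = (b - a)/n = 0.250000

Trapezoidal rule: (h/2)[f(x₀) + 2f(x₁) + 2f(x₂) + ... + f(xₙ)]

x_0 = 0.5000, f(x_0) = 0.877583, coefficient = 1
x_1 = 0.7500, f(x_1) = 0.731689, coefficient = 2
x_2 = 1.0000, f(x_2) = 0.540302, coefficient = 2
x_3 = 1.2500, f(x_3) = 0.315322, coefficient = 2
x_4 = 1.5000, f(x_4) = 0.070737, coefficient = 2
x_5 = 1.7500, f(x_5) = -0.178246, coefficient = 2
x_6 = 2.0000, f(x_6) = -0.416147, coefficient = 2
x_7 = 2.2500, f(x_7) = -0.628174, coefficient = 2
x_8 = 2.5000, f(x_8) = -0.801144, coefficient = 2
x_9 = 2.7500, f(x_9) = -0.924302, coefficient = 2
x_10 = 3.0000, f(x_10) = -0.989992, coefficient = 1

I ≈ (0.250000/2) × -2.692333 = -0.336542
Exact value: -0.338306
Error: 0.001764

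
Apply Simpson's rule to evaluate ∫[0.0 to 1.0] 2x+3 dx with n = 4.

f(x) = 2x+3
a = 0.0, b = 1.0, n = 4
h = (b - a)/n = 0.250000

Simpson's rule: (h/3)[f(x₀) + 4f(x₁) + 2f(x₂) + ... + f(xₙ)]

x_0 = 0.0000, f(x_0) = 3.000000, coefficient = 1
x_1 = 0.2500, f(x_1) = 3.500000, coefficient = 4
x_2 = 0.5000, f(x_2) = 4.000000, coefficient = 2
x_3 = 0.7500, f(x_3) = 4.500000, coefficient = 4
x_4 = 1.0000, f(x_4) = 5.000000, coefficient = 1

I ≈ (0.250000/3) × 48.000000 = 4.000000
Exact value: 4.000000
Error: 0.000000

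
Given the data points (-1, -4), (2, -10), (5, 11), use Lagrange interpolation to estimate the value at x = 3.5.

Lagrange interpolation formula:
P(x) = Σ yᵢ × Lᵢ(x)
where Lᵢ(x) = Π_{j≠i} (x - xⱼ)/(xᵢ - xⱼ)

L_0(3.5) = (3.5 - 2)/(-1 - 2) × (3.5 - 5)/(-1 - 5) = -0.125000
L_1(3.5) = (3.5 - (-1))/(2 - (-1)) × (3.5 - 5)/(2 - 5) = 0.750000
L_2(3.5) = (3.5 - (-1))/(5 - (-1)) × (3.5 - 2)/(5 - 2) = 0.375000

P(3.5) = (-4)×L_0(3.5) + (-10)×L_1(3.5) + 11×L_2(3.5)
P(3.5) = -2.875000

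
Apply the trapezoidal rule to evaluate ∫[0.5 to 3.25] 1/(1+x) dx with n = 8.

f(x) = 1/(1+x)
a = 0.5, b = 3.25, n = 8
h = (b - a)/n = 0.343750

Trapezoidal rule: (h/2)[f(x₀) + 2f(x₁) + 2f(x₂) + ... + f(xₙ)]

x_0 = 0.5000, f(x_0) = 0.666667, coefficient = 1
x_1 = 0.8438, f(x_1) = 0.542373, coefficient = 2
x_2 = 1.1875, f(x_2) = 0.457143, coefficient = 2
x_3 = 1.5312, f(x_3) = 0.395062, coefficient = 2
x_4 = 1.8750, f(x_4) = 0.347826, coefficient = 2
x_5 = 2.2188, f(x_5) = 0.310680, coefficient = 2
x_6 = 2.5625, f(x_6) = 0.280702, coefficient = 2
x_7 = 2.9062, f(x_7) = 0.256000, coefficient = 2
x_8 = 3.2500, f(x_8) = 0.235294, coefficient = 1

I ≈ (0.343750/2) × 6.081531 = 1.045263
Exact value: 1.041454
Error: 0.003809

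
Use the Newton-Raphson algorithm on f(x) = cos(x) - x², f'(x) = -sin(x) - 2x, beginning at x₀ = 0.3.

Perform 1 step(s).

f(x) = cos(x) - x²
f'(x) = -sin(x) - 2x
x₀ = 0.3

Newton-Raphson formula: x_{n+1} = x_n - f(x_n)/f'(x_n)

Iteration 1:
  f(0.300000) = 0.865336
  f'(0.300000) = -0.895520
  x_1 = 0.300000 - 0.865336/(-0.895520) = 1.266295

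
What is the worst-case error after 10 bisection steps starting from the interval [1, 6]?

Bisection error bound: |error| ≤ (b-a)/2^n
|error| ≤ (6 - 1)/2^10 = 5/2^10
|error| ≤ 0.0048828125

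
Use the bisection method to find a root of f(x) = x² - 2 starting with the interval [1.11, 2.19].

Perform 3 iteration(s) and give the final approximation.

f(x) = x² - 2
Initial interval: [1.11, 2.19]

Iteration 1:
  c_1 = (1.110000 + 2.190000)/2 = 1.650000
  f(c_1) = f(1.650000) = 0.722500
  f(a) × f(c) < 0, new interval: [1.110000, 1.650000]
Iteration 2:
  c_2 = (1.110000 + 1.650000)/2 = 1.380000
  f(c_2) = f(1.380000) = -0.095600
  f(a) × f(c) ≥ 0, new interval: [1.380000, 1.650000]
Iteration 3:
  c_3 = (1.380000 + 1.650000)/2 = 1.515000
  f(c_3) = f(1.515000) = 0.295225
  f(a) × f(c) < 0, new interval: [1.380000, 1.515000]

After 3 iteration(s), the approximation is c_3 = 1.515000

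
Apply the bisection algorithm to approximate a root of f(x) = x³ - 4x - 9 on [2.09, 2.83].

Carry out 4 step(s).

f(x) = x³ - 4x - 9
Initial interval: [2.09, 2.83]

Iteration 1:
  c_1 = (2.090000 + 2.830000)/2 = 2.460000
  f(c_1) = f(2.460000) = -3.953064
  f(a) × f(c) ≥ 0, new interval: [2.460000, 2.830000]
Iteration 2:
  c_2 = (2.460000 + 2.830000)/2 = 2.645000
  f(c_2) = f(2.645000) = -1.075514
  f(a) × f(c) ≥ 0, new interval: [2.645000, 2.830000]
Iteration 3:
  c_3 = (2.645000 + 2.830000)/2 = 2.737500
  f(c_3) = f(2.737500) = 0.564568
  f(a) × f(c) < 0, new interval: [2.645000, 2.737500]
Iteration 4:
  c_4 = (2.645000 + 2.737500)/2 = 2.691250
  f(c_4) = f(2.691250) = -0.272743
  f(a) × f(c) ≥ 0, new interval: [2.691250, 2.737500]

After 4 iteration(s), the approximation is c_4 = 2.691250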